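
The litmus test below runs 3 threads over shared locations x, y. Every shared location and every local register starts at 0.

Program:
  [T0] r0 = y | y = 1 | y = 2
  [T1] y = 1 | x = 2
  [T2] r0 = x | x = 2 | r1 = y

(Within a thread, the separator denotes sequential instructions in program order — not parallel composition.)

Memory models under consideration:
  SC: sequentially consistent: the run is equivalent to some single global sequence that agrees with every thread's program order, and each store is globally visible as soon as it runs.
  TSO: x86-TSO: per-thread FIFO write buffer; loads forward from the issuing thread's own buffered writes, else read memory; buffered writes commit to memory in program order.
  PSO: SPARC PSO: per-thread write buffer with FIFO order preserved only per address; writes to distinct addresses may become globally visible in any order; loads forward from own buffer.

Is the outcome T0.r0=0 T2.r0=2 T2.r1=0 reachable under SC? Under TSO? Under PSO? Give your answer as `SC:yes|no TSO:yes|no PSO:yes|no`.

outcome vector order: (T0.r0,T2.r0,T2.r1)
under SC → (0,0,0); (0,0,1); (0,0,2); (0,2,1); (0,2,2); (1,0,0); (1,0,1); (1,0,2); (1,2,1); (1,2,2)
under TSO → (0,0,0); (0,0,1); (0,0,2); (0,2,1); (0,2,2); (1,0,0); (1,0,1); (1,0,2); (1,2,1); (1,2,2)
under PSO → (0,0,0); (0,0,1); (0,0,2); (0,2,0); (0,2,1); (0,2,2); (1,0,0); (1,0,1); (1,0,2); (1,2,0); (1,2,1); (1,2,2)
target (0,2,0) ∈ {PSO}

SC:no TSO:no PSO:yes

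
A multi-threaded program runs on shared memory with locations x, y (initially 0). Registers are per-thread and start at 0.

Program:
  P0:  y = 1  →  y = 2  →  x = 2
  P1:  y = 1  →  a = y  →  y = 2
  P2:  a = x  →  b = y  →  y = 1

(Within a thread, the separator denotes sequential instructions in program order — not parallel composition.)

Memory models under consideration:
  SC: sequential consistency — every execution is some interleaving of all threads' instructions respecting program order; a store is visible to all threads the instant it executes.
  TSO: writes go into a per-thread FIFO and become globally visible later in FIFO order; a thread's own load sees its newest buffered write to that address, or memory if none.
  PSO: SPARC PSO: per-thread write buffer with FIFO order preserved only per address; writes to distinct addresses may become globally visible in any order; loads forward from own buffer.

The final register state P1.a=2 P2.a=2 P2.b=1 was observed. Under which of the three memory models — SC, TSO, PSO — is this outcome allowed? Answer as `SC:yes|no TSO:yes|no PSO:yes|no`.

outcome vector order: (P1.a,P2.a,P2.b)
SC: 9 outcomes — {<1 0 0>, <1 0 1>, <1 0 2>, <1 2 1>, <1 2 2>, <2 0 0>, <2 0 1>, <2 0 2>, <2 2 2>}
TSO: 9 outcomes — {<1 0 0>, <1 0 1>, <1 0 2>, <1 2 1>, <1 2 2>, <2 0 0>, <2 0 1>, <2 0 2>, <2 2 2>}
PSO: 12 outcomes — {<1 0 0>, <1 0 1>, <1 0 2>, <1 2 0>, <1 2 1>, <1 2 2>, <2 0 0>, <2 0 1>, <2 0 2>, <2 2 0>, <2 2 1>, <2 2 2>}
target <2 2 1> ∈ {PSO}

SC:no TSO:no PSO:yes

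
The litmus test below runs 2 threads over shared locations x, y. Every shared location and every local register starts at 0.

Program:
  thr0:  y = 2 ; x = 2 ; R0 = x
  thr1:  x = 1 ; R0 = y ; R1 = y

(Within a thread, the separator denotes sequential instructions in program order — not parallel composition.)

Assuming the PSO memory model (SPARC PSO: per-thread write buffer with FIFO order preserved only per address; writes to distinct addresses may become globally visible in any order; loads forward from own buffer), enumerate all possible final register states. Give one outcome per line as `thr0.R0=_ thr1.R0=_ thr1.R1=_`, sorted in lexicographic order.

thr0.R0=1 thr1.R0=0 thr1.R1=0
thr0.R0=1 thr1.R0=0 thr1.R1=2
thr0.R0=1 thr1.R0=2 thr1.R1=2
thr0.R0=2 thr1.R0=0 thr1.R1=0
thr0.R0=2 thr1.R0=0 thr1.R1=2
thr0.R0=2 thr1.R0=2 thr1.R1=2

outcome vector order: (thr0.R0,thr1.R0,thr1.R1)
|PSO outcomes| = 6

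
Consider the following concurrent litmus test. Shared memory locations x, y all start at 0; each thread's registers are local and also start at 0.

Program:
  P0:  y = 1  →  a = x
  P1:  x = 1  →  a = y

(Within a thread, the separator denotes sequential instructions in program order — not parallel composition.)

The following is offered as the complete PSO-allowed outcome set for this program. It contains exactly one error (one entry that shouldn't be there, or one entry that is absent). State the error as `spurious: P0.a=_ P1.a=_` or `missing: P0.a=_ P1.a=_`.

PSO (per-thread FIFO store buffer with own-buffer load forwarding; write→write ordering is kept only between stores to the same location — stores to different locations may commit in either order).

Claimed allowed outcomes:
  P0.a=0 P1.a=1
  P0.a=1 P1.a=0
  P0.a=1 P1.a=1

outcome vector order: (P0.a,P1.a)
under PSO → (0,0) (0,1) (1,0) (1,1)
PSO∖claimed = {(0,0)}

missing: P0.a=0 P1.a=0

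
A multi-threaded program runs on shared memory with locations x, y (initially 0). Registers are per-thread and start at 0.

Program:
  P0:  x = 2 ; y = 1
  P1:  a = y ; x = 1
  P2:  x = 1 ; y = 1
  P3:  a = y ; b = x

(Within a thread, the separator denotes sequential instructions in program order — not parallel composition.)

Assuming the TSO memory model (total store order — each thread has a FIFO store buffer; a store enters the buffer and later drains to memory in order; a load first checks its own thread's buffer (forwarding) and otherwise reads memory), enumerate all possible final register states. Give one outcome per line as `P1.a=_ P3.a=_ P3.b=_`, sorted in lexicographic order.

outcome vector order: (P1.a,P3.a,P3.b)
|TSO outcomes| = 10

P1.a=0 P3.a=0 P3.b=0
P1.a=0 P3.a=0 P3.b=1
P1.a=0 P3.a=0 P3.b=2
P1.a=0 P3.a=1 P3.b=1
P1.a=0 P3.a=1 P3.b=2
P1.a=1 P3.a=0 P3.b=0
P1.a=1 P3.a=0 P3.b=1
P1.a=1 P3.a=0 P3.b=2
P1.a=1 P3.a=1 P3.b=1
P1.a=1 P3.a=1 P3.b=2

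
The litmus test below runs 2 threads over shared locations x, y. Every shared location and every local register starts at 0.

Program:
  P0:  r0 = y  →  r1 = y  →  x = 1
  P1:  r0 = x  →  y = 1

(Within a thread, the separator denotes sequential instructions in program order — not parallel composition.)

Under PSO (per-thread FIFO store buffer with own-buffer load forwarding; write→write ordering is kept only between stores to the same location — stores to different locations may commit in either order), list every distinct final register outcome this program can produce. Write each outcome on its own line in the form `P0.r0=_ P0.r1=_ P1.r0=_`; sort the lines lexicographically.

P0.r0=0 P0.r1=0 P1.r0=0
P0.r0=0 P0.r1=0 P1.r0=1
P0.r0=0 P0.r1=1 P1.r0=0
P0.r0=1 P0.r1=1 P1.r0=0

outcome vector order: (P0.r0,P0.r1,P1.r0)
|PSO outcomes| = 4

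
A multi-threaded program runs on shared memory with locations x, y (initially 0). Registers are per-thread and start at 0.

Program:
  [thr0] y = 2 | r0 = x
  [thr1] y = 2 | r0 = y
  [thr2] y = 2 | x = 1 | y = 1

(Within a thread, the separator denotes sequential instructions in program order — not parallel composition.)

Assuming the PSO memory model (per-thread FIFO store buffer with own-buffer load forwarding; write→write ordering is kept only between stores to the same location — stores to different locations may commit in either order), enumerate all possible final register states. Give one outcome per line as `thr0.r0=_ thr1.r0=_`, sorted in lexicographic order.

outcome vector order: (thr0.r0,thr1.r0)
|PSO outcomes| = 4

thr0.r0=0 thr1.r0=1
thr0.r0=0 thr1.r0=2
thr0.r0=1 thr1.r0=1
thr0.r0=1 thr1.r0=2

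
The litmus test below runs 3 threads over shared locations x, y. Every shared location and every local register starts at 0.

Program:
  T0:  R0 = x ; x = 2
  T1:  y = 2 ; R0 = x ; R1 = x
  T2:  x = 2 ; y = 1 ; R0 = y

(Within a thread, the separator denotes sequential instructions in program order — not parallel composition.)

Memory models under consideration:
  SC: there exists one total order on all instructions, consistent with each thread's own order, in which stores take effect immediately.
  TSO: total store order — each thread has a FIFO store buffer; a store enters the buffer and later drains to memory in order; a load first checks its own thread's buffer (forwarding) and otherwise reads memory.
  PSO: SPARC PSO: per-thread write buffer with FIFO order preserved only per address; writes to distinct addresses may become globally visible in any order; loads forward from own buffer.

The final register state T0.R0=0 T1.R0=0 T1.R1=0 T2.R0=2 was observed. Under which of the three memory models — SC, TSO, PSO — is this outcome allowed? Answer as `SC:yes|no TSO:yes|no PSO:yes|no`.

SC:no TSO:yes PSO:yes

outcome vector order: (T0.R0,T1.R0,T1.R1,T2.R0)
[SC] allowed = {0001, 0021, 0221, 0222, 2001, 2021, 2221, 2222}
[TSO] allowed = {0001, 0002, 0021, 0022, 0221, 0222, 2001, 2002, 2021, 2022, 2221, 2222}
[PSO] allowed = {0001, 0002, 0021, 0022, 0221, 0222, 2001, 2002, 2021, 2022, 2221, 2222}
target 0002 ∈ {TSO,PSO}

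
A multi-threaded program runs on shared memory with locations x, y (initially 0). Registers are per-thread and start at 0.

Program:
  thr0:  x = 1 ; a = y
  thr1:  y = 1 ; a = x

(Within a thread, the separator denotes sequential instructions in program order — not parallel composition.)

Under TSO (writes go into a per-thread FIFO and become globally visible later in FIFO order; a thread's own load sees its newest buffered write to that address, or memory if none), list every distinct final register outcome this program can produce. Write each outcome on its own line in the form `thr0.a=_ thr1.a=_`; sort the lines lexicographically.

outcome vector order: (thr0.a,thr1.a)
|TSO outcomes| = 4

thr0.a=0 thr1.a=0
thr0.a=0 thr1.a=1
thr0.a=1 thr1.a=0
thr0.a=1 thr1.a=1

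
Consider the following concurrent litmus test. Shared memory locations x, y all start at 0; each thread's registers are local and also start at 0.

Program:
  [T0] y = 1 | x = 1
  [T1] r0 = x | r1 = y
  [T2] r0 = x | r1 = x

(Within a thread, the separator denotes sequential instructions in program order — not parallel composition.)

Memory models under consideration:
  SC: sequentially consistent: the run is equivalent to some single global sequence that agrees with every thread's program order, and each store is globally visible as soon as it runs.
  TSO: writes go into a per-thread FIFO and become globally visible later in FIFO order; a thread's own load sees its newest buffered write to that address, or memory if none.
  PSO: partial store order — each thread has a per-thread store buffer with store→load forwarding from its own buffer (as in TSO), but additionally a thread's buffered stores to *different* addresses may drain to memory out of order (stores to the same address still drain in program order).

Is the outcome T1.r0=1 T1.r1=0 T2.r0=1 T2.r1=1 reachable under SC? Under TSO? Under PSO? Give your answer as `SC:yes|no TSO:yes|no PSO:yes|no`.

SC:no TSO:no PSO:yes

outcome vector order: (T1.r0,T1.r1,T2.r0,T2.r1)
[SC] allowed = {0/0/0/0 0/0/0/1 0/0/1/1 0/1/0/0 0/1/0/1 0/1/1/1 1/1/0/0 1/1/0/1 1/1/1/1}
[TSO] allowed = {0/0/0/0 0/0/0/1 0/0/1/1 0/1/0/0 0/1/0/1 0/1/1/1 1/1/0/0 1/1/0/1 1/1/1/1}
[PSO] allowed = {0/0/0/0 0/0/0/1 0/0/1/1 0/1/0/0 0/1/0/1 0/1/1/1 1/0/0/0 1/0/0/1 1/0/1/1 1/1/0/0 1/1/0/1 1/1/1/1}
target 1/0/1/1 ∈ {PSO}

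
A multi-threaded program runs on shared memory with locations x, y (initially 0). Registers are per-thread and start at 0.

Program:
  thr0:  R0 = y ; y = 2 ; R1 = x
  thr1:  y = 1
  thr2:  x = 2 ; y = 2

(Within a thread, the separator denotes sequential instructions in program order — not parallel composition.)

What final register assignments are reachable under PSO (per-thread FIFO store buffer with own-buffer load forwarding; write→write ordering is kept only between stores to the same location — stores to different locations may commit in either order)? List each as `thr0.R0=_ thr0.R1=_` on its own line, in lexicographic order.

outcome vector order: (thr0.R0,thr0.R1)
|PSO outcomes| = 6

thr0.R0=0 thr0.R1=0
thr0.R0=0 thr0.R1=2
thr0.R0=1 thr0.R1=0
thr0.R0=1 thr0.R1=2
thr0.R0=2 thr0.R1=0
thr0.R0=2 thr0.R1=2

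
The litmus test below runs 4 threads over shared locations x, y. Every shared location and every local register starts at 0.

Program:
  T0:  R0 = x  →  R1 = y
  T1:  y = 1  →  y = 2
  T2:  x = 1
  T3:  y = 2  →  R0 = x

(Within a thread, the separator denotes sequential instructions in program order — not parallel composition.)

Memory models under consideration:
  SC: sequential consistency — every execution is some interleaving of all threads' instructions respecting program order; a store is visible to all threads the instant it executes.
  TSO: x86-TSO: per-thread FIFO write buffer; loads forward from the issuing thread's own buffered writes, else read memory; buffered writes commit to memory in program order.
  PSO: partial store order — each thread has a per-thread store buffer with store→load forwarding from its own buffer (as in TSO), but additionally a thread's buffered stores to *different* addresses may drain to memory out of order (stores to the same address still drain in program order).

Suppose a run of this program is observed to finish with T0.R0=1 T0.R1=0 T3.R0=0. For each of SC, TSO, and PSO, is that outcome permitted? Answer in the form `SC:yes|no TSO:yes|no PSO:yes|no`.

outcome vector order: (T0.R0,T0.R1,T3.R0)
SC (11): 0/0/0 0/0/1 0/1/0 0/1/1 0/2/0 0/2/1 1/0/1 1/1/0 1/1/1 1/2/0 1/2/1
TSO (12): 0/0/0 0/0/1 0/1/0 0/1/1 0/2/0 0/2/1 1/0/0 1/0/1 1/1/0 1/1/1 1/2/0 1/2/1
PSO (12): 0/0/0 0/0/1 0/1/0 0/1/1 0/2/0 0/2/1 1/0/0 1/0/1 1/1/0 1/1/1 1/2/0 1/2/1
target 1/0/0 ∈ {TSO,PSO}

SC:no TSO:yes PSO:yes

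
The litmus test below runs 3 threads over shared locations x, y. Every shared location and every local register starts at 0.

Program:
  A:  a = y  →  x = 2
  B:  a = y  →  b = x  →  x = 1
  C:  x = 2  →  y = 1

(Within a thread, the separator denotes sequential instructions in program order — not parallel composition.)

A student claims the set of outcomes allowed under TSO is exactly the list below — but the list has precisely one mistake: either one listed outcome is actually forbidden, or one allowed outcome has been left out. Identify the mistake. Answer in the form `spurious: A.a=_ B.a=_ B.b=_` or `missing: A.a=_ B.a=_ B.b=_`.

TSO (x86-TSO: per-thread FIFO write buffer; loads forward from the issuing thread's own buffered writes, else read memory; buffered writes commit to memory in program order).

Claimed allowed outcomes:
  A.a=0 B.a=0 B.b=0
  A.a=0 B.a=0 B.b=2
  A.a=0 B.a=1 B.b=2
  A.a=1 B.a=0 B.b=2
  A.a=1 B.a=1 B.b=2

missing: A.a=1 B.a=0 B.b=0

outcome vector order: (A.a,B.a,B.b)
TSO (6): (0,0,0), (0,0,2), (0,1,2), (1,0,0), (1,0,2), (1,1,2)
TSO∖claimed = {(1,0,0)}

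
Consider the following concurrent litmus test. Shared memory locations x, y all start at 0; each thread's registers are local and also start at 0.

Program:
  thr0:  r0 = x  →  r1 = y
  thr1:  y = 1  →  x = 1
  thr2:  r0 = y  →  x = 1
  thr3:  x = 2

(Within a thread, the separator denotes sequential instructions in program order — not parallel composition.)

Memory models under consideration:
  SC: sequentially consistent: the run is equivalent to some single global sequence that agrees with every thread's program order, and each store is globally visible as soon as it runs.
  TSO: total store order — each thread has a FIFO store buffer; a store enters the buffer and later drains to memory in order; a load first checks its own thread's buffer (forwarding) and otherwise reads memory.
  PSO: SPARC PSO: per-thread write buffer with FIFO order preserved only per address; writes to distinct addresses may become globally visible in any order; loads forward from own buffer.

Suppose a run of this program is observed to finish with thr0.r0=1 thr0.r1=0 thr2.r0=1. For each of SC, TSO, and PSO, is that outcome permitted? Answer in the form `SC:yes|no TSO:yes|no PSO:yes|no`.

SC:no TSO:no PSO:yes

outcome vector order: (thr0.r0,thr0.r1,thr2.r0)
[SC] allowed = {000; 001; 010; 011; 100; 110; 111; 200; 201; 210; 211}
[TSO] allowed = {000; 001; 010; 011; 100; 110; 111; 200; 201; 210; 211}
[PSO] allowed = {000; 001; 010; 011; 100; 101; 110; 111; 200; 201; 210; 211}
target 101 ∈ {PSO}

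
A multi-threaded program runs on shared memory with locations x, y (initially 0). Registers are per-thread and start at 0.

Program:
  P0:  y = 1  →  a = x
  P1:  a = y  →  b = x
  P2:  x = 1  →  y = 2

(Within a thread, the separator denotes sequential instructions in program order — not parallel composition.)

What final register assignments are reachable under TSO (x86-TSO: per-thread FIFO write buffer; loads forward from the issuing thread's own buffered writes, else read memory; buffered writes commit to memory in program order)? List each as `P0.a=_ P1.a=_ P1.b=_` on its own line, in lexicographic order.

outcome vector order: (P0.a,P1.a,P1.b)
|TSO outcomes| = 10

P0.a=0 P1.a=0 P1.b=0
P0.a=0 P1.a=0 P1.b=1
P0.a=0 P1.a=1 P1.b=0
P0.a=0 P1.a=1 P1.b=1
P0.a=0 P1.a=2 P1.b=1
P0.a=1 P1.a=0 P1.b=0
P0.a=1 P1.a=0 P1.b=1
P0.a=1 P1.a=1 P1.b=0
P0.a=1 P1.a=1 P1.b=1
P0.a=1 P1.a=2 P1.b=1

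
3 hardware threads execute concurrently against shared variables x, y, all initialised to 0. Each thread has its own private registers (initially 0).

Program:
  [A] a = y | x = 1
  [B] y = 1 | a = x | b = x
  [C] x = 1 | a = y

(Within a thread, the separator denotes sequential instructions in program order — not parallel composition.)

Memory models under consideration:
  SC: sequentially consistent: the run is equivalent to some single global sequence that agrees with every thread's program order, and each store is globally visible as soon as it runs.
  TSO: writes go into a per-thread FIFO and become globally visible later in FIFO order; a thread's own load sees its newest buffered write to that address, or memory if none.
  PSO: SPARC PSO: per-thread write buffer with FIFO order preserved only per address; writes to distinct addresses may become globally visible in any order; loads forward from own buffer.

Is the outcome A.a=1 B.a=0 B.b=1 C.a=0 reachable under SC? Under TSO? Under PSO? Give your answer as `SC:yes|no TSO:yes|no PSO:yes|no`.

outcome vector order: (A.a,B.a,B.b,C.a)
under SC → (0,0,0,1), (0,0,1,1), (0,1,1,0), (0,1,1,1), (1,0,0,1), (1,0,1,1), (1,1,1,0), (1,1,1,1)
under TSO → (0,0,0,0), (0,0,0,1), (0,0,1,0), (0,0,1,1), (0,1,1,0), (0,1,1,1), (1,0,0,0), (1,0,0,1), (1,0,1,0), (1,0,1,1), (1,1,1,0), (1,1,1,1)
under PSO → (0,0,0,0), (0,0,0,1), (0,0,1,0), (0,0,1,1), (0,1,1,0), (0,1,1,1), (1,0,0,0), (1,0,0,1), (1,0,1,0), (1,0,1,1), (1,1,1,0), (1,1,1,1)
target (1,0,1,0) ∈ {TSO,PSO}

SC:no TSO:yes PSO:yes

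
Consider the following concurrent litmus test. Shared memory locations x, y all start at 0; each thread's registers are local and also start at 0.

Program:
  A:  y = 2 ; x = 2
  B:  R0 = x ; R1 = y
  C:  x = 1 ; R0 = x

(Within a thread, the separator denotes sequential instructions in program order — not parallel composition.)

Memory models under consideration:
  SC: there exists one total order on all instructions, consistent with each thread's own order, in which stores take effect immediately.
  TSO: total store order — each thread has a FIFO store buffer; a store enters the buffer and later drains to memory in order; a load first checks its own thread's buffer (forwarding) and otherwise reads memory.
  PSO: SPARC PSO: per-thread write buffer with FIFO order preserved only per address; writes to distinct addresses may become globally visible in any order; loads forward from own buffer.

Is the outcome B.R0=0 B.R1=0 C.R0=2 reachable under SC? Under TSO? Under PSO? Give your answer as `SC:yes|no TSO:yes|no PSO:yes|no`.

SC:yes TSO:yes PSO:yes

outcome vector order: (B.R0,B.R1,C.R0)
SC (10): 0/0/1 0/0/2 0/2/1 0/2/2 1/0/1 1/0/2 1/2/1 1/2/2 2/2/1 2/2/2
TSO (10): 0/0/1 0/0/2 0/2/1 0/2/2 1/0/1 1/0/2 1/2/1 1/2/2 2/2/1 2/2/2
PSO (12): 0/0/1 0/0/2 0/2/1 0/2/2 1/0/1 1/0/2 1/2/1 1/2/2 2/0/1 2/0/2 2/2/1 2/2/2
target 0/0/2 ∈ {SC,TSO,PSO}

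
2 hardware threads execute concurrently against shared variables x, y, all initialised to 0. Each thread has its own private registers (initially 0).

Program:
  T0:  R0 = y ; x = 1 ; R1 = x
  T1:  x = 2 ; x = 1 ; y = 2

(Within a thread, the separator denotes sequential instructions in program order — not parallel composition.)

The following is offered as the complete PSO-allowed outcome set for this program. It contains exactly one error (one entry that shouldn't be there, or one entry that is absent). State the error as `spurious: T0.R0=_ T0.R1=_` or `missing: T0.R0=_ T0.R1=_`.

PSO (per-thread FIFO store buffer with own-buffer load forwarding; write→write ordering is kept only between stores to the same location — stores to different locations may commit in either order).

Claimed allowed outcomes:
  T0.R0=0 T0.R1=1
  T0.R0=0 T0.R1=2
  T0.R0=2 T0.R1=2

outcome vector order: (T0.R0,T0.R1)
[PSO] allowed = {01 02 21 22}
PSO∖claimed = {21}

missing: T0.R0=2 T0.R1=1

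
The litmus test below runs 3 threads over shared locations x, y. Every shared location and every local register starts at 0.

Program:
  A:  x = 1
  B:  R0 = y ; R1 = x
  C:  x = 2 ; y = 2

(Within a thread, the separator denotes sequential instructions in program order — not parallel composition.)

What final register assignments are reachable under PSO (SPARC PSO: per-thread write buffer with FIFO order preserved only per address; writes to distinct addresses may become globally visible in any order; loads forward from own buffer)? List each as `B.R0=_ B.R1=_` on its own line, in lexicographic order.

outcome vector order: (B.R0,B.R1)
|PSO outcomes| = 6

B.R0=0 B.R1=0
B.R0=0 B.R1=1
B.R0=0 B.R1=2
B.R0=2 B.R1=0
B.R0=2 B.R1=1
B.R0=2 B.R1=2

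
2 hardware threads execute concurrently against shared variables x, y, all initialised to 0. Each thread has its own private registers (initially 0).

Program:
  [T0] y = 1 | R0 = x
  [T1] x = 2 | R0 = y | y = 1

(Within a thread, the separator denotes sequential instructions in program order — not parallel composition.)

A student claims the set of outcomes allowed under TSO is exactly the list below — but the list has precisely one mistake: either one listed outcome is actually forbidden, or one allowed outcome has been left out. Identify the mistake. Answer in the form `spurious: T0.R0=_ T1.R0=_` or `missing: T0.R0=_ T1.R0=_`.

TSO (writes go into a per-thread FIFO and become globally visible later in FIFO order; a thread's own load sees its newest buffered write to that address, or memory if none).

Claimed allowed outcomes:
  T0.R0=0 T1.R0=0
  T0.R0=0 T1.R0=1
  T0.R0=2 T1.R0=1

outcome vector order: (T0.R0,T1.R0)
TSO: 4 outcomes — {(0,0), (0,1), (2,0), (2,1)}
TSO∖claimed = {(2,0)}

missing: T0.R0=2 T1.R0=0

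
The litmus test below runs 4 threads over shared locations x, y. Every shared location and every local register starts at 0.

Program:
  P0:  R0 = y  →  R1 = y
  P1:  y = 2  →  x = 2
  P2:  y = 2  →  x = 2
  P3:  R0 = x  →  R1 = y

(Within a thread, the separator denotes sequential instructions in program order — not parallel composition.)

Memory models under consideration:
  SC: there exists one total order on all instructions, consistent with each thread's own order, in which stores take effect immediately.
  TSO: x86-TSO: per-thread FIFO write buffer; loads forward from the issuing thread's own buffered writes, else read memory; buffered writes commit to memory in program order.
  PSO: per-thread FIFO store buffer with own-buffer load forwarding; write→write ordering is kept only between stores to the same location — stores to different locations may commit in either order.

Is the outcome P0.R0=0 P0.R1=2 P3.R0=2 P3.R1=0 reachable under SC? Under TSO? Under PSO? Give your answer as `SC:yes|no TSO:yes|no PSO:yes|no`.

outcome vector order: (P0.R0,P0.R1,P3.R0,P3.R1)
SC (9): <0 0 0 0> <0 0 0 2> <0 0 2 2> <0 2 0 0> <0 2 0 2> <0 2 2 2> <2 2 0 0> <2 2 0 2> <2 2 2 2>
TSO (9): <0 0 0 0> <0 0 0 2> <0 0 2 2> <0 2 0 0> <0 2 0 2> <0 2 2 2> <2 2 0 0> <2 2 0 2> <2 2 2 2>
PSO (12): <0 0 0 0> <0 0 0 2> <0 0 2 0> <0 0 2 2> <0 2 0 0> <0 2 0 2> <0 2 2 0> <0 2 2 2> <2 2 0 0> <2 2 0 2> <2 2 2 0> <2 2 2 2>
target <0 2 2 0> ∈ {PSO}

SC:no TSO:no PSO:yes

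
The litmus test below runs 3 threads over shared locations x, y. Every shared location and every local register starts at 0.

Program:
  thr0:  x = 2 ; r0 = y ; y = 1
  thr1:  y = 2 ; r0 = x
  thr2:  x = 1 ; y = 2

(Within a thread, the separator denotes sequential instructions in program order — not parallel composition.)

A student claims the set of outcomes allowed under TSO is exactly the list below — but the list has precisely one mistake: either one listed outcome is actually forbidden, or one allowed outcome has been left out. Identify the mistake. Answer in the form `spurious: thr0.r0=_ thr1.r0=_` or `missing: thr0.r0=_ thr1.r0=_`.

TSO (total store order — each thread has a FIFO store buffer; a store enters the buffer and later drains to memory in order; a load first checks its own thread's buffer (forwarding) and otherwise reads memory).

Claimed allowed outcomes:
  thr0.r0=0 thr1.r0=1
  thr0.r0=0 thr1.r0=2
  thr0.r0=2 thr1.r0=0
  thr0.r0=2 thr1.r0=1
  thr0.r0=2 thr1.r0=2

missing: thr0.r0=0 thr1.r0=0

outcome vector order: (thr0.r0,thr1.r0)
TSO: 6 outcomes — {(0,0); (0,1); (0,2); (2,0); (2,1); (2,2)}
TSO∖claimed = {(0,0)}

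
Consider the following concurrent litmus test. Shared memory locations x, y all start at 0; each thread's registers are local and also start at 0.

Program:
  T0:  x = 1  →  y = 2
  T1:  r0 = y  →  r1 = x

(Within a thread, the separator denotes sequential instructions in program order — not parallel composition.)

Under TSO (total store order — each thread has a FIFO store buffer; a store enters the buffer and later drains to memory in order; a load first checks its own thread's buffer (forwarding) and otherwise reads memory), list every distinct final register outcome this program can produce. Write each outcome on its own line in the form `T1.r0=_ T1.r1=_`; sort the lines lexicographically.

outcome vector order: (T1.r0,T1.r1)
|TSO outcomes| = 3

T1.r0=0 T1.r1=0
T1.r0=0 T1.r1=1
T1.r0=2 T1.r1=1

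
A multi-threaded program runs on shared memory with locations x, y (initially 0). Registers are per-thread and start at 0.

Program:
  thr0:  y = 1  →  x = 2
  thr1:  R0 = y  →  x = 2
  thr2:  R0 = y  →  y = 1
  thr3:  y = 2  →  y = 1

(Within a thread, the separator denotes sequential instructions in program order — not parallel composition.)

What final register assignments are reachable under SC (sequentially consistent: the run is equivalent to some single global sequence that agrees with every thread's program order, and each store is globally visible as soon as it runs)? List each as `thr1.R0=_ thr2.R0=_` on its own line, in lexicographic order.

thr1.R0=0 thr2.R0=0
thr1.R0=0 thr2.R0=1
thr1.R0=0 thr2.R0=2
thr1.R0=1 thr2.R0=0
thr1.R0=1 thr2.R0=1
thr1.R0=1 thr2.R0=2
thr1.R0=2 thr2.R0=0
thr1.R0=2 thr2.R0=1
thr1.R0=2 thr2.R0=2

outcome vector order: (thr1.R0,thr2.R0)
|SC outcomes| = 9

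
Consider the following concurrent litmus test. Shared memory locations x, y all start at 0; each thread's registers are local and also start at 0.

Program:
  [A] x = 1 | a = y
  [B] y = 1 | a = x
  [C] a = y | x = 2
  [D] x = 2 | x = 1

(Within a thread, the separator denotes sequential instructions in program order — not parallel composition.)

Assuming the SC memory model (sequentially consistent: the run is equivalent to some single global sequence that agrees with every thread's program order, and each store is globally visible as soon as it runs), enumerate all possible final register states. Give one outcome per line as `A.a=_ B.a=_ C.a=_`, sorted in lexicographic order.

outcome vector order: (A.a,B.a,C.a)
|SC outcomes| = 10

A.a=0 B.a=1 C.a=0
A.a=0 B.a=1 C.a=1
A.a=0 B.a=2 C.a=0
A.a=0 B.a=2 C.a=1
A.a=1 B.a=0 C.a=0
A.a=1 B.a=0 C.a=1
A.a=1 B.a=1 C.a=0
A.a=1 B.a=1 C.a=1
A.a=1 B.a=2 C.a=0
A.a=1 B.a=2 C.a=1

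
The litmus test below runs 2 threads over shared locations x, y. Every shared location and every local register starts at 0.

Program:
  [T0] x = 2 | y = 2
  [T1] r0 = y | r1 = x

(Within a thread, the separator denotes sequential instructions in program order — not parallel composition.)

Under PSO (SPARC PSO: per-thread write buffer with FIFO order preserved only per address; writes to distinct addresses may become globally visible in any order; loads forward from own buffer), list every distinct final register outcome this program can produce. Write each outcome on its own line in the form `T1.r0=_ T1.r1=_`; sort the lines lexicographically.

outcome vector order: (T1.r0,T1.r1)
|PSO outcomes| = 4

T1.r0=0 T1.r1=0
T1.r0=0 T1.r1=2
T1.r0=2 T1.r1=0
T1.r0=2 T1.r1=2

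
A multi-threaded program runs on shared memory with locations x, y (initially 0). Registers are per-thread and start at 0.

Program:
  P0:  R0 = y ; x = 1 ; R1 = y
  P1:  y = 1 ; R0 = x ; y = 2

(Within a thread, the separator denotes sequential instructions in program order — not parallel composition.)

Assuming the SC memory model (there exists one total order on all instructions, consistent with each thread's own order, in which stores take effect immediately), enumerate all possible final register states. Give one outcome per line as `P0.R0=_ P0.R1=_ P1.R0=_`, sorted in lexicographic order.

P0.R0=0 P0.R1=0 P1.R0=1
P0.R0=0 P0.R1=1 P1.R0=0
P0.R0=0 P0.R1=1 P1.R0=1
P0.R0=0 P0.R1=2 P1.R0=0
P0.R0=0 P0.R1=2 P1.R0=1
P0.R0=1 P0.R1=1 P1.R0=0
P0.R0=1 P0.R1=1 P1.R0=1
P0.R0=1 P0.R1=2 P1.R0=0
P0.R0=1 P0.R1=2 P1.R0=1
P0.R0=2 P0.R1=2 P1.R0=0

outcome vector order: (P0.R0,P0.R1,P1.R0)
|SC outcomes| = 10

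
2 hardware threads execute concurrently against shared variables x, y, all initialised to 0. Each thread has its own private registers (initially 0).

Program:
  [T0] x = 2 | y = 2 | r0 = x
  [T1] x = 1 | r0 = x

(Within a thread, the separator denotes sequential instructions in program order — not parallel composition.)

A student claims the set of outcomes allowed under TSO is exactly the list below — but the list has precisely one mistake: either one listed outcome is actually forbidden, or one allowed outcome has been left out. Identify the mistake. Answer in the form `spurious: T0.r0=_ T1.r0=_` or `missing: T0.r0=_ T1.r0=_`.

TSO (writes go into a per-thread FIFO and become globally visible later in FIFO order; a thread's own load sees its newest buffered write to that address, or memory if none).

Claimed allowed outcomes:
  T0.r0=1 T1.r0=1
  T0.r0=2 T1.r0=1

missing: T0.r0=2 T1.r0=2

outcome vector order: (T0.r0,T1.r0)
[TSO] allowed = {<1 1>, <2 1>, <2 2>}
TSO∖claimed = {<2 2>}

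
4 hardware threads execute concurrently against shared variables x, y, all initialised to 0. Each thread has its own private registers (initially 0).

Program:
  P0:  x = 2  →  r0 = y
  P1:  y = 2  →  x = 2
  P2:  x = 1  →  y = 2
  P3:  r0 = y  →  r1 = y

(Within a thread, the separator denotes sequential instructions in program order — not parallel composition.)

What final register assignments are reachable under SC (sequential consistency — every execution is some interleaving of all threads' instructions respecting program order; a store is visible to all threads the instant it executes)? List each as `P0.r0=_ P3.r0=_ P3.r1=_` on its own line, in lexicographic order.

P0.r0=0 P3.r0=0 P3.r1=0
P0.r0=0 P3.r0=0 P3.r1=2
P0.r0=0 P3.r0=2 P3.r1=2
P0.r0=2 P3.r0=0 P3.r1=0
P0.r0=2 P3.r0=0 P3.r1=2
P0.r0=2 P3.r0=2 P3.r1=2

outcome vector order: (P0.r0,P3.r0,P3.r1)
|SC outcomes| = 6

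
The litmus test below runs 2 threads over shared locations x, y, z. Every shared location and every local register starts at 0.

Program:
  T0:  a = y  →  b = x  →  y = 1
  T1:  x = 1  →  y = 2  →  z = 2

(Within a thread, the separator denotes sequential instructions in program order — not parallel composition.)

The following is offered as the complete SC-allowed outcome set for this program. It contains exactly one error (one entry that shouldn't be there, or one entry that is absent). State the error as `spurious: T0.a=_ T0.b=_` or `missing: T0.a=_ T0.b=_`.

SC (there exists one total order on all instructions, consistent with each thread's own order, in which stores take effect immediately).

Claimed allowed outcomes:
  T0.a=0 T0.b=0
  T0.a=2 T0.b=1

missing: T0.a=0 T0.b=1

outcome vector order: (T0.a,T0.b)
[SC] allowed = {00 01 21}
SC∖claimed = {01}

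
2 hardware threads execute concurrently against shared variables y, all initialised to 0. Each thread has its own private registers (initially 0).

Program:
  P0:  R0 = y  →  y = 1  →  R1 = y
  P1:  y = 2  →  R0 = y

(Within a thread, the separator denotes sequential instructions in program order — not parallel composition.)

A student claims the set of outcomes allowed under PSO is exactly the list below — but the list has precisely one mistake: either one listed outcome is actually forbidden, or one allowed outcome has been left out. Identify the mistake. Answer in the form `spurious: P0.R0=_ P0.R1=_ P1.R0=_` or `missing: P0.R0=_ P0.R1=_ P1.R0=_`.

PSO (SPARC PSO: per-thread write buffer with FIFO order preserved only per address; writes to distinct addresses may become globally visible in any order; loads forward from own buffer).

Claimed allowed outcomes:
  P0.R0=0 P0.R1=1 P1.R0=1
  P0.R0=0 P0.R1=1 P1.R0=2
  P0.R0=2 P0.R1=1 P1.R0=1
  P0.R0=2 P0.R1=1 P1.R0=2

outcome vector order: (P0.R0,P0.R1,P1.R0)
PSO: 5 outcomes — {(0,1,1), (0,1,2), (0,2,2), (2,1,1), (2,1,2)}
PSO∖claimed = {(0,2,2)}

missing: P0.R0=0 P0.R1=2 P1.R0=2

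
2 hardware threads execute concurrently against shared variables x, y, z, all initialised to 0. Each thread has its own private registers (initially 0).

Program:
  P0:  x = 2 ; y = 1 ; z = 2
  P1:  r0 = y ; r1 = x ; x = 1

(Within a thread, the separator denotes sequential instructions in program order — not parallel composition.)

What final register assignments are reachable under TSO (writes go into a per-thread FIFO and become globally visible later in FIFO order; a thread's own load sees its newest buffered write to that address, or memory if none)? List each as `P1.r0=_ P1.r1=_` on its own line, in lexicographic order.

outcome vector order: (P1.r0,P1.r1)
|TSO outcomes| = 3

P1.r0=0 P1.r1=0
P1.r0=0 P1.r1=2
P1.r0=1 P1.r1=2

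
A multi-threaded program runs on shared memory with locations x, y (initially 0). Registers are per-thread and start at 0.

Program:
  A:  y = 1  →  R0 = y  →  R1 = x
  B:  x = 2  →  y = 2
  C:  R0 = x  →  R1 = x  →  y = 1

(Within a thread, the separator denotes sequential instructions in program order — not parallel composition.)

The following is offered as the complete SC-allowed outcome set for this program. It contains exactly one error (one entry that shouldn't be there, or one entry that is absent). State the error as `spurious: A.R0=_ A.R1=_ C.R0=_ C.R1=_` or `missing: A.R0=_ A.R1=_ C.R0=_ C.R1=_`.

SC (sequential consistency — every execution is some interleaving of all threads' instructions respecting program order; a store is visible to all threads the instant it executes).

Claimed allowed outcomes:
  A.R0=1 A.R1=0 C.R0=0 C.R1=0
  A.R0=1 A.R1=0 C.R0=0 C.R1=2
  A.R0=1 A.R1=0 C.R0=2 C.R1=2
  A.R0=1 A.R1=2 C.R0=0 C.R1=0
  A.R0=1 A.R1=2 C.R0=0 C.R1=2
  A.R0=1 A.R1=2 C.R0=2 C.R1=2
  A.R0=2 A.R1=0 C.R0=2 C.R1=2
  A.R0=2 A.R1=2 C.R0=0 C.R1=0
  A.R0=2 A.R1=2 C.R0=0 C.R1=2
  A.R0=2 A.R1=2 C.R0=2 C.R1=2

outcome vector order: (A.R0,A.R1,C.R0,C.R1)
SC: 9 outcomes — {(1,0,0,0), (1,0,0,2), (1,0,2,2), (1,2,0,0), (1,2,0,2), (1,2,2,2), (2,2,0,0), (2,2,0,2), (2,2,2,2)}
claimed∖SC = {(2,0,2,2)}

spurious: A.R0=2 A.R1=0 C.R0=2 C.R1=2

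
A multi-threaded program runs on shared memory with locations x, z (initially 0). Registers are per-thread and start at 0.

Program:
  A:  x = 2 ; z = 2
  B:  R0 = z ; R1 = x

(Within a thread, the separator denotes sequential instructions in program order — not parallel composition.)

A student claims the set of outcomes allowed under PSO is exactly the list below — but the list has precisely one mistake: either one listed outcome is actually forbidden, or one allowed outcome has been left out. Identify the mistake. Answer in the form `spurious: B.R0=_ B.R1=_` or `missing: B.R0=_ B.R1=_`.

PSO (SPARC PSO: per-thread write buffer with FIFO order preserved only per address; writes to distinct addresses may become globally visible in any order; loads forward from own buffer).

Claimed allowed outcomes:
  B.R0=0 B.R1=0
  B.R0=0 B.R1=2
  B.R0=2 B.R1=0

outcome vector order: (B.R0,B.R1)
[PSO] allowed = {(0,0), (0,2), (2,0), (2,2)}
PSO∖claimed = {(2,2)}

missing: B.R0=2 B.R1=2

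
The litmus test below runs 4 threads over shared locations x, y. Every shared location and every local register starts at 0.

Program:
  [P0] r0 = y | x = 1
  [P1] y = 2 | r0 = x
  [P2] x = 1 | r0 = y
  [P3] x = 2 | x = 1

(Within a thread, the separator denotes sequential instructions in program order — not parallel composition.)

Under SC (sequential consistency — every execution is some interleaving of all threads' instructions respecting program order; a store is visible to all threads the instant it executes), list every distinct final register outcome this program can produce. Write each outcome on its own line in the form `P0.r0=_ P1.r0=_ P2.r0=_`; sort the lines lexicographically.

P0.r0=0 P1.r0=0 P2.r0=2
P0.r0=0 P1.r0=1 P2.r0=0
P0.r0=0 P1.r0=1 P2.r0=2
P0.r0=0 P1.r0=2 P2.r0=0
P0.r0=0 P1.r0=2 P2.r0=2
P0.r0=2 P1.r0=0 P2.r0=2
P0.r0=2 P1.r0=1 P2.r0=0
P0.r0=2 P1.r0=1 P2.r0=2
P0.r0=2 P1.r0=2 P2.r0=0
P0.r0=2 P1.r0=2 P2.r0=2

outcome vector order: (P0.r0,P1.r0,P2.r0)
|SC outcomes| = 10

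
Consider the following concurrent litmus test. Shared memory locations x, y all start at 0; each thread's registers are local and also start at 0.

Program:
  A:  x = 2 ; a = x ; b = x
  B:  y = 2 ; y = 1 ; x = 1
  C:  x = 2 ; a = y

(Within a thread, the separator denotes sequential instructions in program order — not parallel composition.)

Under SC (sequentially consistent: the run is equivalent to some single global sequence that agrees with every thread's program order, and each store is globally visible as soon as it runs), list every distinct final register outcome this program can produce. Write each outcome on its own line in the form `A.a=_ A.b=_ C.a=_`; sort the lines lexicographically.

A.a=1 A.b=1 C.a=0
A.a=1 A.b=1 C.a=1
A.a=1 A.b=1 C.a=2
A.a=1 A.b=2 C.a=1
A.a=2 A.b=1 C.a=0
A.a=2 A.b=1 C.a=1
A.a=2 A.b=1 C.a=2
A.a=2 A.b=2 C.a=0
A.a=2 A.b=2 C.a=1
A.a=2 A.b=2 C.a=2

outcome vector order: (A.a,A.b,C.a)
|SC outcomes| = 10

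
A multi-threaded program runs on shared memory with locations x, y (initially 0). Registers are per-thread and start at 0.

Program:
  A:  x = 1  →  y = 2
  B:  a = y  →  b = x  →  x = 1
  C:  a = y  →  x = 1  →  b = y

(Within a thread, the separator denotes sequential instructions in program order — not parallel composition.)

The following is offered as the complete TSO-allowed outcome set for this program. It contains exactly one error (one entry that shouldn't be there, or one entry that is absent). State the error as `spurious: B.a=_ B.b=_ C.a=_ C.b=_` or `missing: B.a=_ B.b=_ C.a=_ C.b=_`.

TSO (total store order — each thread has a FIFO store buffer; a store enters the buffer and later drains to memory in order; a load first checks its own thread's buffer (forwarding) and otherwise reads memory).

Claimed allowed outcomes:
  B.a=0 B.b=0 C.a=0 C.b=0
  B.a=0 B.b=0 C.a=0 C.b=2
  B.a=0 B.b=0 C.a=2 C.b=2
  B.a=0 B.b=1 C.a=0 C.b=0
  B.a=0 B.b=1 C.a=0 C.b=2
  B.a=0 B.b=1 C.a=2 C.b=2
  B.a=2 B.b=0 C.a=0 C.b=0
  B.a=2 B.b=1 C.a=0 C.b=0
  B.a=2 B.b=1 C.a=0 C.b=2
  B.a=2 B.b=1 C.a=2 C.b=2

outcome vector order: (B.a,B.b,C.a,C.b)
under TSO → <0 0 0 0>; <0 0 0 2>; <0 0 2 2>; <0 1 0 0>; <0 1 0 2>; <0 1 2 2>; <2 1 0 0>; <2 1 0 2>; <2 1 2 2>
claimed∖TSO = {<2 0 0 0>}

spurious: B.a=2 B.b=0 C.a=0 C.b=0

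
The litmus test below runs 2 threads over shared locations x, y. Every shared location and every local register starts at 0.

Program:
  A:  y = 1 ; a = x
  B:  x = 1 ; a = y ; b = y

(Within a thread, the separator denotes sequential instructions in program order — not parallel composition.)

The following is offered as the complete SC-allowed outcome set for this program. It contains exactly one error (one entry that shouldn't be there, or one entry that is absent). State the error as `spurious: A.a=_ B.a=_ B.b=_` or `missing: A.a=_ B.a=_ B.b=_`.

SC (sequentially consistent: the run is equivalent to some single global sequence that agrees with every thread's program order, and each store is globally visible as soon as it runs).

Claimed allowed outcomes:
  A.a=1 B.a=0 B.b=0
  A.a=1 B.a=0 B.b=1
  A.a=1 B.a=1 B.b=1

missing: A.a=0 B.a=1 B.b=1

outcome vector order: (A.a,B.a,B.b)
under SC → (0,1,1); (1,0,0); (1,0,1); (1,1,1)
SC∖claimed = {(0,1,1)}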